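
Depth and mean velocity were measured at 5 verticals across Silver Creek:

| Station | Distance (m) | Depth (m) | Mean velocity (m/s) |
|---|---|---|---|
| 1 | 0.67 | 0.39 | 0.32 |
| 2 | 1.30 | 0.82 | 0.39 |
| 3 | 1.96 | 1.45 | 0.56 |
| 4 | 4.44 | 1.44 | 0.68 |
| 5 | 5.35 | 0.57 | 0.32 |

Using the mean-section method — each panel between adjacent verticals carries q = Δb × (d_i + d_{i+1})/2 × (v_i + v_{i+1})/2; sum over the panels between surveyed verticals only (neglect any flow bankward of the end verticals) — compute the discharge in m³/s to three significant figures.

3.17 m³/s

Panel 1-2: Δb = 0.63 m, d̄ = (0.39+0.82)/2 = 0.605, v̄ = (0.32+0.39)/2 = 0.355 → q = 0.63×0.605×0.355 = 0.1353 m³/s
Panel 2-3: Δb = 0.66 m, d̄ = (0.82+1.45)/2 = 1.135, v̄ = (0.39+0.56)/2 = 0.475 → q = 0.66×1.135×0.475 = 0.3558 m³/s
Panel 3-4: Δb = 2.48 m, d̄ = (1.45+1.44)/2 = 1.445, v̄ = (0.56+0.68)/2 = 0.62 → q = 2.48×1.445×0.62 = 2.222 m³/s
Panel 4-5: Δb = 0.91 m, d̄ = (1.44+0.57)/2 = 1.005, v̄ = (0.68+0.32)/2 = 0.5 → q = 0.91×1.005×0.5 = 0.4573 m³/s
Q = Σ q = 3.170 m³/s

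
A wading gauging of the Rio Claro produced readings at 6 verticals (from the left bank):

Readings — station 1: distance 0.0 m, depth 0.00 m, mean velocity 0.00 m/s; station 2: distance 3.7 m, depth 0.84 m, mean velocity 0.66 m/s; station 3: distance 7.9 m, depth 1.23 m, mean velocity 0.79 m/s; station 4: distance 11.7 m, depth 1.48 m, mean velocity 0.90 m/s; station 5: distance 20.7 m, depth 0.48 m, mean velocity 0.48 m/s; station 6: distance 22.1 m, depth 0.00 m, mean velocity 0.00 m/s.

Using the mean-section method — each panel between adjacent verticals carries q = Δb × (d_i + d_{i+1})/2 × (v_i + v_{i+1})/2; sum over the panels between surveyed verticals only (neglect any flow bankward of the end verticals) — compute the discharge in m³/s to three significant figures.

14.2 m³/s

Panel 1-2: Δb = 3.7 m, d̄ = (0.00+0.84)/2 = 0.42, v̄ = (0.00+0.66)/2 = 0.33 → q = 3.7×0.42×0.33 = 0.5128 m³/s
Panel 2-3: Δb = 4.2 m, d̄ = (0.84+1.23)/2 = 1.035, v̄ = (0.66+0.79)/2 = 0.725 → q = 4.2×1.035×0.725 = 3.152 m³/s
Panel 3-4: Δb = 3.8 m, d̄ = (1.23+1.48)/2 = 1.355, v̄ = (0.79+0.90)/2 = 0.845 → q = 3.8×1.355×0.845 = 4.351 m³/s
Panel 4-5: Δb = 9 m, d̄ = (1.48+0.48)/2 = 0.98, v̄ = (0.90+0.48)/2 = 0.69 → q = 9×0.98×0.69 = 6.086 m³/s
Panel 5-6: Δb = 1.4 m, d̄ = (0.48+0.00)/2 = 0.24, v̄ = (0.48+0.00)/2 = 0.24 → q = 1.4×0.24×0.24 = 0.08064 m³/s
Q = Σ q = 14.18 m³/s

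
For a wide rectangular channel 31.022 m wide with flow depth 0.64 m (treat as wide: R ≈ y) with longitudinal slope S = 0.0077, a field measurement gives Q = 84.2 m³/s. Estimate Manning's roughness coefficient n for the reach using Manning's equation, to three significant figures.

A = b·y = 31.022 × 0.64 = 19.85 m²
Wide channel: R ≈ y = 0.64 m
n = (1/Q)·A·R^(2/3)·S^(1/2) = (1/84.2) × 19.85 × 0.7427 × 0.08775 = 0.01537

0.0154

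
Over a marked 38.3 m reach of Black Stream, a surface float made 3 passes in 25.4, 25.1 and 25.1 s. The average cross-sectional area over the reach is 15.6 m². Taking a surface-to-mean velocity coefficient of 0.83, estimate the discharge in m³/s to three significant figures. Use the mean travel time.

19.7 m³/s

t̄ = (25.4 + 25.1 + 25.1) / 3 = 25.2 s
v_surface = L / t̄ = 38.3 / 25.2 = 1.520 m/s
v_mean = 0.83 × 1.520 = 1.261 m/s
Q = A × v_mean = 15.6 × 1.261 = 19.68 m³/s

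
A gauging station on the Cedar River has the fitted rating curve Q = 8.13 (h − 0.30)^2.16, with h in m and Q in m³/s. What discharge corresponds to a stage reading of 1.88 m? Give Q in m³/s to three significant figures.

Q = 8.13 × (1.88 − 0.30)^2.16 = 8.13 × 1.58^2.16 = 21.84 m³/s

21.8 m³/s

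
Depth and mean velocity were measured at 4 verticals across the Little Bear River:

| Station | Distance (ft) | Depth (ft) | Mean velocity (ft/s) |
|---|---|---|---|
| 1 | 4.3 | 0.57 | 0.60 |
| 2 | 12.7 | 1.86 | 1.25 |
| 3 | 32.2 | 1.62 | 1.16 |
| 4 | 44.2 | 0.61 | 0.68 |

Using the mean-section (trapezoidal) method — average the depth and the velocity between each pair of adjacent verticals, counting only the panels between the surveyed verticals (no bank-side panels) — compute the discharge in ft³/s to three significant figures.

62.6 ft³/s

Panel 1-2: Δb = 8.4 ft, d̄ = (0.57+1.86)/2 = 1.215, v̄ = (0.60+1.25)/2 = 0.925 → q = 8.4×1.215×0.925 = 9.441 ft³/s
Panel 2-3: Δb = 19.5 ft, d̄ = (1.86+1.62)/2 = 1.74, v̄ = (1.25+1.16)/2 = 1.205 → q = 19.5×1.74×1.205 = 40.89 ft³/s
Panel 3-4: Δb = 12 ft, d̄ = (1.62+0.61)/2 = 1.115, v̄ = (1.16+0.68)/2 = 0.92 → q = 12×1.115×0.92 = 12.31 ft³/s
Q = Σ q = 62.64 ft³/s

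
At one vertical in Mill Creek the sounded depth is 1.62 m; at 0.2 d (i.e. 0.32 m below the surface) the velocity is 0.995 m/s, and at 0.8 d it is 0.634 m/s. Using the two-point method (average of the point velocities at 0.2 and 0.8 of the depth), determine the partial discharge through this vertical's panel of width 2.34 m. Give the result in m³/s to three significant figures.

v̄ = (0.995 + 0.634) / 2 = 0.8145 m/s
q = v̄ × d × w = 0.8145 × 1.62 × 2.34 = 3.088 m³/s

3.09 m³/s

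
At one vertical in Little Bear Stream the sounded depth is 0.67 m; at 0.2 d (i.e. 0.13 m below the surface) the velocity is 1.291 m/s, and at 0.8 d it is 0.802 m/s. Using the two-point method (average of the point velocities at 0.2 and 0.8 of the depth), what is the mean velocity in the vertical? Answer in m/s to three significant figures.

1.05 m/s

v̄ = (1.291 + 0.802) / 2 = 1.047 m/s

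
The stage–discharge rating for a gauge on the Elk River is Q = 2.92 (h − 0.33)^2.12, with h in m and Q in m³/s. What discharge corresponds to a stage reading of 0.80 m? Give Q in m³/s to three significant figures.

0.589 m³/s

Q = 2.92 × (0.80 − 0.33)^2.12 = 2.92 × 0.47^2.12 = 0.5892 m³/s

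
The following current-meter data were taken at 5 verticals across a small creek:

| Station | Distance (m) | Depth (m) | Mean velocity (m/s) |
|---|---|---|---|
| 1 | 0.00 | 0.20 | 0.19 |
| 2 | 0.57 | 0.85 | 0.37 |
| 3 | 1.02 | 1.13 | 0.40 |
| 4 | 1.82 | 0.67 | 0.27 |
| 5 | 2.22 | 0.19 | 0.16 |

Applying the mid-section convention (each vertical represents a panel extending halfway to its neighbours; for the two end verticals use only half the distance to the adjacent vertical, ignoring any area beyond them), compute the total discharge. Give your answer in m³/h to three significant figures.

2050 m³/h

w_1 = (0.57 − 0.00)/2 = 0.285 m; q_1 = 0.19 × 0.20 × 0.285 = 0.01083 m³/s
w_2 = (1.02 − 0.00)/2 = 0.51 m; q_2 = 0.37 × 0.85 × 0.51 = 0.1604 m³/s
w_3 = (1.82 − 0.57)/2 = 0.625 m; q_3 = 0.40 × 1.13 × 0.625 = 0.2825 m³/s
w_4 = (2.22 − 1.02)/2 = 0.6 m; q_4 = 0.27 × 0.67 × 0.6 = 0.1085 m³/s
w_5 = (2.22 − 1.82)/2 = 0.2 m; q_5 = 0.16 × 0.19 × 0.2 = 0.006080 m³/s
Q = Σ qᵢ = 0.5683 m³/s
= 0.5683 × 3600 = 2046 m³/h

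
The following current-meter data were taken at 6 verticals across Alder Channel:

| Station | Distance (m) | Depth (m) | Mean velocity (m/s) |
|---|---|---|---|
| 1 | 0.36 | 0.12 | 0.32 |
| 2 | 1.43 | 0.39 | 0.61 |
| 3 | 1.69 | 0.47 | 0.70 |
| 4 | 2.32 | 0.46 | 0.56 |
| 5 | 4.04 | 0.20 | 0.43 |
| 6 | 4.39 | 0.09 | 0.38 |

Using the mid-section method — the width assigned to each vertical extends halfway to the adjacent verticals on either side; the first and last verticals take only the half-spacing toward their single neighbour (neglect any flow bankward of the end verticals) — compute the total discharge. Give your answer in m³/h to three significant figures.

2600 m³/h

w_1 = (1.43 − 0.36)/2 = 0.535 m; q_1 = 0.32 × 0.12 × 0.535 = 0.02054 m³/s
w_2 = (1.69 − 0.36)/2 = 0.665 m; q_2 = 0.61 × 0.39 × 0.665 = 0.1582 m³/s
w_3 = (2.32 − 1.43)/2 = 0.445 m; q_3 = 0.70 × 0.47 × 0.445 = 0.1464 m³/s
w_4 = (4.04 − 1.69)/2 = 1.175 m; q_4 = 0.56 × 0.46 × 1.175 = 0.3027 m³/s
w_5 = (4.39 − 2.32)/2 = 1.035 m; q_5 = 0.43 × 0.20 × 1.035 = 0.08901 m³/s
w_6 = (4.39 − 4.04)/2 = 0.175 m; q_6 = 0.38 × 0.09 × 0.175 = 0.005985 m³/s
Q = Σ qᵢ = 0.7228 m³/s
= 0.7228 × 3600 = 2602 m³/h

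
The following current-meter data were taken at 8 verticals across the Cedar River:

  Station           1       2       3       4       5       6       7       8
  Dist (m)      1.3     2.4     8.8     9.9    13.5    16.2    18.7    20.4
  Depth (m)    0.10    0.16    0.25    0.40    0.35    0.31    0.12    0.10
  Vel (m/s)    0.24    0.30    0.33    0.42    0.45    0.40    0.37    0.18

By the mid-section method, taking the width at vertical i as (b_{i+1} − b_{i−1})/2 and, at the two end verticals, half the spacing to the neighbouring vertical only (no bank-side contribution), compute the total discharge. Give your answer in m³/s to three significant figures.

1.82 m³/s

w_1 = (2.4 − 1.3)/2 = 0.55 m; q_1 = 0.24 × 0.10 × 0.55 = 0.01320 m³/s
w_2 = (8.8 − 1.3)/2 = 3.75 m; q_2 = 0.30 × 0.16 × 3.75 = 0.1800 m³/s
w_3 = (9.9 − 2.4)/2 = 3.75 m; q_3 = 0.33 × 0.25 × 3.75 = 0.3094 m³/s
w_4 = (13.5 − 8.8)/2 = 2.35 m; q_4 = 0.42 × 0.40 × 2.35 = 0.3948 m³/s
w_5 = (16.2 − 9.9)/2 = 3.15 m; q_5 = 0.45 × 0.35 × 3.15 = 0.4961 m³/s
w_6 = (18.7 − 13.5)/2 = 2.6 m; q_6 = 0.40 × 0.31 × 2.6 = 0.3224 m³/s
w_7 = (20.4 − 16.2)/2 = 2.1 m; q_7 = 0.37 × 0.12 × 2.1 = 0.09324 m³/s
w_8 = (20.4 − 18.7)/2 = 0.85 m; q_8 = 0.18 × 0.10 × 0.85 = 0.01530 m³/s
Q = Σ qᵢ = 1.824 m³/s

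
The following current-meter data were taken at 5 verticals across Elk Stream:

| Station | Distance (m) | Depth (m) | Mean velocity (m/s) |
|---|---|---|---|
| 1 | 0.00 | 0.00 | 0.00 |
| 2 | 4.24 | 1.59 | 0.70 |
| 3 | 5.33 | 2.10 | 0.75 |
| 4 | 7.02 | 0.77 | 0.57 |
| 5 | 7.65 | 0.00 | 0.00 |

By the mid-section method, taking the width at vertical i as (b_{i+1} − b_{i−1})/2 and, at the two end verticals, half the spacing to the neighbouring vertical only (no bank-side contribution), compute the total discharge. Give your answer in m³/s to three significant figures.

w_2 = (5.33 − 0.00)/2 = 2.665 m; q_2 = 0.70 × 1.59 × 2.665 = 2.966 m³/s
w_3 = (7.02 − 4.24)/2 = 1.39 m; q_3 = 0.75 × 2.10 × 1.39 = 2.189 m³/s
w_4 = (7.65 − 5.33)/2 = 1.16 m; q_4 = 0.57 × 0.77 × 1.16 = 0.5091 m³/s
Stations 1, 5 contribute zero (depth or velocity is 0).
Q = Σ qᵢ = 5.665 m³/s

5.66 m³/s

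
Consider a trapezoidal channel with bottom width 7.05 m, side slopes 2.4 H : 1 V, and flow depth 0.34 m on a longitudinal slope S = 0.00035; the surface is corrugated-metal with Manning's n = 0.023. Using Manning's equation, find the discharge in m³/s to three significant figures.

0.982 m³/s

A = (b + z·y)·y = (7.05 + 2.4×0.34)×0.34 = 2.674 m²
P = b + 2y√(1+z²) = 7.05 + 2×0.34×√(1+2.4²) = 8.818 m
R = A/P = 2.674/8.818 = 0.3033 m
Q = (1/n)·A·R^(2/3)·S^(1/2) = (1/0.023) × 2.674 × 0.3033^(2/3) × 0.00035^(1/2) = 0.9820 m³/s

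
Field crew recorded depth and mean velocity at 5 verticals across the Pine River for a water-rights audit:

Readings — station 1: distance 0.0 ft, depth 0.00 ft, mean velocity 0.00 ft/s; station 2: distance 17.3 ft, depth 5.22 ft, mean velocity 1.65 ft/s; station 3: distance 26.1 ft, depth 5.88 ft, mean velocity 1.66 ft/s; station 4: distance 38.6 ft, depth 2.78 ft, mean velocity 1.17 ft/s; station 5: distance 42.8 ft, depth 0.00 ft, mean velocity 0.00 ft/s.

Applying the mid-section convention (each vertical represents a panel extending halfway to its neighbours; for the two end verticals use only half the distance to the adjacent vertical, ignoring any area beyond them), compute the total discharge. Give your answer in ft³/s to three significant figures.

w_2 = (26.1 − 0.0)/2 = 13.05 ft; q_2 = 1.65 × 5.22 × 13.05 = 112.4 ft³/s
w_3 = (38.6 − 17.3)/2 = 10.65 ft; q_3 = 1.66 × 5.88 × 10.65 = 104.0 ft³/s
w_4 = (42.8 − 26.1)/2 = 8.35 ft; q_4 = 1.17 × 2.78 × 8.35 = 27.16 ft³/s
Stations 1, 5 contribute zero (depth or velocity is 0).
Q = Σ qᵢ = 243.5 ft³/s

244 ft³/s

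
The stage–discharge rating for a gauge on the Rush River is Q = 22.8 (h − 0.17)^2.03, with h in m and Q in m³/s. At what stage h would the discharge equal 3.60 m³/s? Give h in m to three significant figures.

0.573 m

h − h₀ = (Q/C)^(1/b) = (3.60/22.8)^(1/2.03) = 0.4028 m
h = 0.17 + 0.4028 = 0.5728 m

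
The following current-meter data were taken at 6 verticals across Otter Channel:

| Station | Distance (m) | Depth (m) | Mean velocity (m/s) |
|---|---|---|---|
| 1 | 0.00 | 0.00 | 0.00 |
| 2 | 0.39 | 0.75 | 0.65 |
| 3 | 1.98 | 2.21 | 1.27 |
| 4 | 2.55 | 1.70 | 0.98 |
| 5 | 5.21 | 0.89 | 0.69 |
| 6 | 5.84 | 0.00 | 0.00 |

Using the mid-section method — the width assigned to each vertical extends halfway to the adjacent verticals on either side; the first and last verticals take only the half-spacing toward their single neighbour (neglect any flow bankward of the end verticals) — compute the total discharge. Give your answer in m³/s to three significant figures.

w_2 = (1.98 − 0.00)/2 = 0.99 m; q_2 = 0.65 × 0.75 × 0.99 = 0.4826 m³/s
w_3 = (2.55 − 0.39)/2 = 1.08 m; q_3 = 1.27 × 2.21 × 1.08 = 3.031 m³/s
w_4 = (5.21 − 1.98)/2 = 1.615 m; q_4 = 0.98 × 1.70 × 1.615 = 2.691 m³/s
w_5 = (5.84 − 2.55)/2 = 1.645 m; q_5 = 0.69 × 0.89 × 1.645 = 1.010 m³/s
Stations 1, 6 contribute zero (depth or velocity is 0).
Q = Σ qᵢ = 7.215 m³/s

7.21 m³/s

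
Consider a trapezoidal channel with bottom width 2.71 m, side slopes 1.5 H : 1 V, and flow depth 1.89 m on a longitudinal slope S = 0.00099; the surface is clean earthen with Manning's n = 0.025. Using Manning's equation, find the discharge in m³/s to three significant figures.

A = (b + z·y)·y = (2.71 + 1.5×1.89)×1.89 = 10.48 m²
P = b + 2y√(1+z²) = 2.71 + 2×1.89×√(1+1.5²) = 9.524 m
R = A/P = 10.48/9.524 = 1.100 m
Q = (1/n)·A·R^(2/3)·S^(1/2) = (1/0.025) × 10.48 × 1.100^(2/3) × 0.00099^(1/2) = 14.06 m³/s

14.1 m³/s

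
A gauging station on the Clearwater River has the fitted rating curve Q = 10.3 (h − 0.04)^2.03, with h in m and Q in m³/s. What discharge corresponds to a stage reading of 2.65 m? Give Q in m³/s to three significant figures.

72.2 m³/s

Q = 10.3 × (2.65 − 0.04)^2.03 = 10.3 × 2.61^2.03 = 72.21 m³/s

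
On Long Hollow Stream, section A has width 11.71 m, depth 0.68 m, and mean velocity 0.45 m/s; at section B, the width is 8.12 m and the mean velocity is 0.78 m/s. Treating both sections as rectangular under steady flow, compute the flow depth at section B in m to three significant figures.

Q = A₁V₁ = (11.71×0.68) × 0.45 = 3.583 m³/s
d₂ = Q/(b₂ V₂) = 3.583/(8.12×0.78) = 0.5658 m

0.566 m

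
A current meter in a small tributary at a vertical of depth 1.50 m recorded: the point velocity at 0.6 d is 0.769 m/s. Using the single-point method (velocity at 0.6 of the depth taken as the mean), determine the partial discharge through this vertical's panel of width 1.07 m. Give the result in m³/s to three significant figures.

1.23 m³/s

v̄ = v₀.₆ = 0.769 m/s
q = v̄ × d × w = 0.7690 × 1.50 × 1.07 = 1.234 m³/s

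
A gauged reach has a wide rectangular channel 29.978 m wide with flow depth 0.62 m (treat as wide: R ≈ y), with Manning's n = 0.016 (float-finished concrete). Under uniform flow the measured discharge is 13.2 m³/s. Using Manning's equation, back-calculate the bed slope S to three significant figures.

A = b·y = 29.978 × 0.62 = 18.59 m²
Wide channel: R ≈ y = 0.62 m
S = (Q·n / (1·A·R^(2/3)))² = (13.2×0.016 / (1×18.59×0.7271))² = 0.0002442

0.000244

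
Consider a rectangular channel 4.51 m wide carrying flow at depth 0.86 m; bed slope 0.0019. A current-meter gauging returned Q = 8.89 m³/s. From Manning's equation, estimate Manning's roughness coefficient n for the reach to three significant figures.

A = b·y = 4.51 × 0.86 = 3.879 m²
P = b + 2y = 4.51 + 2×0.86 = 6.230 m
R = A/P = 3.879/6.230 = 0.6226 m
n = (1/Q)·A·R^(2/3)·S^(1/2) = (1/8.89) × 3.879 × 0.7291 × 0.04359 = 0.01387

0.0139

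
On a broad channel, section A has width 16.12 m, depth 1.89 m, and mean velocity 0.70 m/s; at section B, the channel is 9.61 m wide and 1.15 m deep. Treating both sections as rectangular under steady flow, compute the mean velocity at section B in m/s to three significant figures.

1.93 m/s

Q = A₁V₁ = (16.12×1.89) × 0.70 = 21.33 m³/s
A₂ = 9.61 × 1.15 = 11.05 m²
V₂ = Q/A₂ = 21.33/11.05 = 1.930 m/s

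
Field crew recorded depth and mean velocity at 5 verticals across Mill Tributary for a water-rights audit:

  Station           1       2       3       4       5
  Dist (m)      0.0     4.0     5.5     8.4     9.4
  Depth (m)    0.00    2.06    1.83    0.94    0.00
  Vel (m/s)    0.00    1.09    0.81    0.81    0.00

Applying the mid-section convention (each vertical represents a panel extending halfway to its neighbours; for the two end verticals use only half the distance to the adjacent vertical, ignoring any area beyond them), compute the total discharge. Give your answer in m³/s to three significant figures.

w_2 = (5.5 − 0.0)/2 = 2.75 m; q_2 = 1.09 × 2.06 × 2.75 = 6.175 m³/s
w_3 = (8.4 − 4.0)/2 = 2.2 m; q_3 = 0.81 × 1.83 × 2.2 = 3.261 m³/s
w_4 = (9.4 − 5.5)/2 = 1.95 m; q_4 = 0.81 × 0.94 × 1.95 = 1.485 m³/s
Stations 1, 5 contribute zero (depth or velocity is 0).
Q = Σ qᵢ = 10.92 m³/s

10.9 m³/s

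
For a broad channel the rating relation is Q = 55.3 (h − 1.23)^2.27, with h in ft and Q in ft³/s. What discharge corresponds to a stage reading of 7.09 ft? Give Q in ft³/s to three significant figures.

Q = 55.3 × (7.09 − 1.23)^2.27 = 55.3 × 5.86^2.27 = 3061 ft³/s

3060 ft³/s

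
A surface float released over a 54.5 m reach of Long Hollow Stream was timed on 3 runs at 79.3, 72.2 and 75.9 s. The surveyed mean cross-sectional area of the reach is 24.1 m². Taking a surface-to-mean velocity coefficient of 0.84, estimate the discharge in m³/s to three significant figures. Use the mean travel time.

t̄ = (79.3 + 72.2 + 75.9) / 3 = 75.8 s
v_surface = L / t̄ = 54.5 / 75.8 = 0.7190 m/s
v_mean = 0.84 × 0.7190 = 0.6040 m/s
Q = A × v_mean = 24.1 × 0.6040 = 14.56 m³/s

14.6 m³/s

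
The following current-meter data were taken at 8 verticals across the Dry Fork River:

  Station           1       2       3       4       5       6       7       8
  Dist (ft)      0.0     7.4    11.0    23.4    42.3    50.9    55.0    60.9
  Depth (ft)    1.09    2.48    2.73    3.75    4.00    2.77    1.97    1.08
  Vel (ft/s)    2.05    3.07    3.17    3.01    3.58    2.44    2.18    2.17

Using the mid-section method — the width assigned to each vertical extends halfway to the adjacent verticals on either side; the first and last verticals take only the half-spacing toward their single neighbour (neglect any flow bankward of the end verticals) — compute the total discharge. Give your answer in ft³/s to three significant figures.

564 ft³/s

w_1 = (7.4 − 0.0)/2 = 3.7 ft; q_1 = 2.05 × 1.09 × 3.7 = 8.268 ft³/s
w_2 = (11.0 − 0.0)/2 = 5.5 ft; q_2 = 3.07 × 2.48 × 5.5 = 41.87 ft³/s
w_3 = (23.4 − 7.4)/2 = 8 ft; q_3 = 3.17 × 2.73 × 8 = 69.23 ft³/s
w_4 = (42.3 − 11.0)/2 = 15.65 ft; q_4 = 3.01 × 3.75 × 15.65 = 176.6 ft³/s
w_5 = (50.9 − 23.4)/2 = 13.75 ft; q_5 = 3.58 × 4.00 × 13.75 = 196.9 ft³/s
w_6 = (55.0 − 42.3)/2 = 6.35 ft; q_6 = 2.44 × 2.77 × 6.35 = 42.92 ft³/s
w_7 = (60.9 − 50.9)/2 = 5 ft; q_7 = 2.18 × 1.97 × 5 = 21.47 ft³/s
w_8 = (60.9 − 55.0)/2 = 2.95 ft; q_8 = 2.17 × 1.08 × 2.95 = 6.914 ft³/s
Q = Σ qᵢ = 564.2 ft³/s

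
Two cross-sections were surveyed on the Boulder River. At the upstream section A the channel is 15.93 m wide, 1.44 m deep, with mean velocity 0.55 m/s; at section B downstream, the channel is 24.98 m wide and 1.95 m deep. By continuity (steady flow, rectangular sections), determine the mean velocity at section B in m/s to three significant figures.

0.259 m/s

Q = A₁V₁ = (15.93×1.44) × 0.55 = 12.62 m³/s
A₂ = 24.98 × 1.95 = 48.71 m²
V₂ = Q/A₂ = 12.62/48.71 = 0.2590 m/s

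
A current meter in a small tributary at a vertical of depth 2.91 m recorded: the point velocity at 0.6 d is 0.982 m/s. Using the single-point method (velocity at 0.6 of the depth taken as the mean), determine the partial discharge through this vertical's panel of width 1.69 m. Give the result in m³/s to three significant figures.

4.83 m³/s

v̄ = v₀.₆ = 0.982 m/s
q = v̄ × d × w = 0.9820 × 2.91 × 1.69 = 4.829 m³/s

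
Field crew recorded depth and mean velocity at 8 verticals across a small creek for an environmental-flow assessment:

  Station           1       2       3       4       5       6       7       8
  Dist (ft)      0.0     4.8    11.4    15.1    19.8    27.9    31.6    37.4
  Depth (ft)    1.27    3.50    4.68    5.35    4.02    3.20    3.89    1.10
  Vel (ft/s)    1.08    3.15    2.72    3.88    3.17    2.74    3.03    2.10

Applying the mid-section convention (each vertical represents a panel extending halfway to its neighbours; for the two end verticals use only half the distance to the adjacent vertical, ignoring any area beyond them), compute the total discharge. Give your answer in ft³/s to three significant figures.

w_1 = (4.8 − 0.0)/2 = 2.4 ft; q_1 = 1.08 × 1.27 × 2.4 = 3.292 ft³/s
w_2 = (11.4 − 0.0)/2 = 5.7 ft; q_2 = 3.15 × 3.50 × 5.7 = 62.84 ft³/s
w_3 = (15.1 − 4.8)/2 = 5.15 ft; q_3 = 2.72 × 4.68 × 5.15 = 65.56 ft³/s
w_4 = (19.8 − 11.4)/2 = 4.2 ft; q_4 = 3.88 × 5.35 × 4.2 = 87.18 ft³/s
w_5 = (27.9 − 15.1)/2 = 6.4 ft; q_5 = 3.17 × 4.02 × 6.4 = 81.56 ft³/s
w_6 = (31.6 − 19.8)/2 = 5.9 ft; q_6 = 2.74 × 3.20 × 5.9 = 51.73 ft³/s
w_7 = (37.4 − 27.9)/2 = 4.75 ft; q_7 = 3.03 × 3.89 × 4.75 = 55.99 ft³/s
w_8 = (37.4 − 31.6)/2 = 2.9 ft; q_8 = 2.10 × 1.10 × 2.9 = 6.699 ft³/s
Q = Σ qᵢ = 414.9 ft³/s

415 ft³/s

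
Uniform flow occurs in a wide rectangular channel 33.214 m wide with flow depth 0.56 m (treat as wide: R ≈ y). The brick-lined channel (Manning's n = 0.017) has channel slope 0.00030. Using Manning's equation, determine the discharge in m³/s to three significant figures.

12.9 m³/s

A = b·y = 33.214 × 0.56 = 18.60 m²
Wide channel: R ≈ y = 0.56 m
Q = (1/n)·A·R^(2/3)·S^(1/2) = (1/0.017) × 18.60 × 0.5600^(2/3) × 0.00030^(1/2) = 12.87 m³/s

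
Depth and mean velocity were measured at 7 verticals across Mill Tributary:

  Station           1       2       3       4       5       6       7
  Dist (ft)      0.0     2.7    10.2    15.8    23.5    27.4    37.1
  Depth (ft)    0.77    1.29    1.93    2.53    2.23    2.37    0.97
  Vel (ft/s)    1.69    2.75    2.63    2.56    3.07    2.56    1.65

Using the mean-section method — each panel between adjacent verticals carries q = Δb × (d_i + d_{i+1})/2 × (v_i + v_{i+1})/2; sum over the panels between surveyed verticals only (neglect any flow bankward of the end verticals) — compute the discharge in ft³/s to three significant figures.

182 ft³/s

Panel 1-2: Δb = 2.7 ft, d̄ = (0.77+1.29)/2 = 1.03, v̄ = (1.69+2.75)/2 = 2.22 → q = 2.7×1.03×2.22 = 6.174 ft³/s
Panel 2-3: Δb = 7.5 ft, d̄ = (1.29+1.93)/2 = 1.61, v̄ = (2.75+2.63)/2 = 2.69 → q = 7.5×1.61×2.69 = 32.48 ft³/s
Panel 3-4: Δb = 5.6 ft, d̄ = (1.93+2.53)/2 = 2.23, v̄ = (2.63+2.56)/2 = 2.595 → q = 5.6×2.23×2.595 = 32.41 ft³/s
Panel 4-5: Δb = 7.7 ft, d̄ = (2.53+2.23)/2 = 2.38, v̄ = (2.56+3.07)/2 = 2.815 → q = 7.7×2.38×2.815 = 51.59 ft³/s
Panel 5-6: Δb = 3.9 ft, d̄ = (2.23+2.37)/2 = 2.3, v̄ = (3.07+2.56)/2 = 2.815 → q = 3.9×2.3×2.815 = 25.25 ft³/s
Panel 6-7: Δb = 9.7 ft, d̄ = (2.37+0.97)/2 = 1.67, v̄ = (2.56+1.65)/2 = 2.105 → q = 9.7×1.67×2.105 = 34.10 ft³/s
Q = Σ q = 182.0 ft³/s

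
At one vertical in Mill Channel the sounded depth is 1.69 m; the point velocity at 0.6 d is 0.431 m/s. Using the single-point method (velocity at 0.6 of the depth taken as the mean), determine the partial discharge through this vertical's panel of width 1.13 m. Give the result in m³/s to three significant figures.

v̄ = v₀.₆ = 0.431 m/s
q = v̄ × d × w = 0.4310 × 1.69 × 1.13 = 0.8231 m³/s

0.823 m³/s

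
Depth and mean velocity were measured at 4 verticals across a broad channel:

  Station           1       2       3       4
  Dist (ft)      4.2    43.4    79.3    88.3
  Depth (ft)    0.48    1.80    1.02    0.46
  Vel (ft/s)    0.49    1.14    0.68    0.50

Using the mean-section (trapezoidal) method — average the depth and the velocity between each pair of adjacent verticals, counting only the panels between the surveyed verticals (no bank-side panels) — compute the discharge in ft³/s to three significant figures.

Panel 1-2: Δb = 39.2 ft, d̄ = (0.48+1.80)/2 = 1.14, v̄ = (0.49+1.14)/2 = 0.815 → q = 39.2×1.14×0.815 = 36.42 ft³/s
Panel 2-3: Δb = 35.9 ft, d̄ = (1.80+1.02)/2 = 1.41, v̄ = (1.14+0.68)/2 = 0.91 → q = 35.9×1.41×0.91 = 46.06 ft³/s
Panel 3-4: Δb = 9 ft, d̄ = (1.02+0.46)/2 = 0.74, v̄ = (0.68+0.50)/2 = 0.59 → q = 9×0.74×0.59 = 3.929 ft³/s
Q = Σ q = 86.41 ft³/s

86.4 ft³/s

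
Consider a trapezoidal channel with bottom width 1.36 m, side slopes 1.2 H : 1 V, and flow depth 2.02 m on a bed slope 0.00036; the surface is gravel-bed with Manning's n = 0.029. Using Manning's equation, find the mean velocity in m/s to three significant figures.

0.653 m/s

A = (b + z·y)·y = (1.36 + 1.2×2.02)×2.02 = 7.644 m²
P = b + 2y√(1+z²) = 1.36 + 2×2.02×√(1+1.2²) = 7.671 m
R = A/P = 7.644/7.671 = 0.9965 m
Q = (1/n)·A·R^(2/3)·S^(1/2) = (1/0.029) × 7.644 × 0.9965^(2/3) × 0.00036^(1/2) = 4.989 m³/s
V = Q/A = 4.989/7.644 = 0.6527 m/s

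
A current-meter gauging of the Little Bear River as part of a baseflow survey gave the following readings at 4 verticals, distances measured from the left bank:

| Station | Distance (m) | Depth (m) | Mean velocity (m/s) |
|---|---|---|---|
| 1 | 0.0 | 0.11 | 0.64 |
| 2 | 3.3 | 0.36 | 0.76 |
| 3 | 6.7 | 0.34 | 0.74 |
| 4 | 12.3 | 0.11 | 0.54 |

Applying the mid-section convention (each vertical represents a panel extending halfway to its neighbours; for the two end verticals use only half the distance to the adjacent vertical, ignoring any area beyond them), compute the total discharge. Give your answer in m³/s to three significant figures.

w_1 = (3.3 − 0.0)/2 = 1.65 m; q_1 = 0.64 × 0.11 × 1.65 = 0.1162 m³/s
w_2 = (6.7 − 0.0)/2 = 3.35 m; q_2 = 0.76 × 0.36 × 3.35 = 0.9166 m³/s
w_3 = (12.3 − 3.3)/2 = 4.5 m; q_3 = 0.74 × 0.34 × 4.5 = 1.132 m³/s
w_4 = (12.3 − 6.7)/2 = 2.8 m; q_4 = 0.54 × 0.11 × 2.8 = 0.1663 m³/s
Q = Σ qᵢ = 2.331 m³/s

2.33 m³/s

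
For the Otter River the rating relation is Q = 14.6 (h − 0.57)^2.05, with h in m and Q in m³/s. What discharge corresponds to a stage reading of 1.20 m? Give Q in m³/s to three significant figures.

Q = 14.6 × (1.20 − 0.57)^2.05 = 14.6 × 0.63^2.05 = 5.662 m³/s

5.66 m³/s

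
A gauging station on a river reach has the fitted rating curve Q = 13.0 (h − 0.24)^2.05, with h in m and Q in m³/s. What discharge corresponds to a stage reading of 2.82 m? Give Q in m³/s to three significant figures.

Q = 13.0 × (2.82 − 0.24)^2.05 = 13.0 × 2.58^2.05 = 90.73 m³/s

90.7 m³/s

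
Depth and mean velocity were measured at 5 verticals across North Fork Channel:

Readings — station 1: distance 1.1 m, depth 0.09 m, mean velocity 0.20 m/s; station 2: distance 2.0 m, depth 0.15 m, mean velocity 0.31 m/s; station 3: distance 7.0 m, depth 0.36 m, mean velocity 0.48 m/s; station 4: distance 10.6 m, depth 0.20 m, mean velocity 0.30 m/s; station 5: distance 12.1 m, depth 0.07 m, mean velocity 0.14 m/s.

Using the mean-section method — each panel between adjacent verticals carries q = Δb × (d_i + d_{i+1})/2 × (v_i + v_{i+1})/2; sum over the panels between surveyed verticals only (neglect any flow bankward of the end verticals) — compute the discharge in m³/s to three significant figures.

Panel 1-2: Δb = 0.9 m, d̄ = (0.09+0.15)/2 = 0.12, v̄ = (0.20+0.31)/2 = 0.255 → q = 0.9×0.12×0.255 = 0.02754 m³/s
Panel 2-3: Δb = 5 m, d̄ = (0.15+0.36)/2 = 0.255, v̄ = (0.31+0.48)/2 = 0.395 → q = 5×0.255×0.395 = 0.5036 m³/s
Panel 3-4: Δb = 3.6 m, d̄ = (0.36+0.20)/2 = 0.28, v̄ = (0.48+0.30)/2 = 0.39 → q = 3.6×0.28×0.39 = 0.3931 m³/s
Panel 4-5: Δb = 1.5 m, d̄ = (0.20+0.07)/2 = 0.135, v̄ = (0.30+0.14)/2 = 0.22 → q = 1.5×0.135×0.22 = 0.04455 m³/s
Q = Σ q = 0.9688 m³/s

0.969 m³/s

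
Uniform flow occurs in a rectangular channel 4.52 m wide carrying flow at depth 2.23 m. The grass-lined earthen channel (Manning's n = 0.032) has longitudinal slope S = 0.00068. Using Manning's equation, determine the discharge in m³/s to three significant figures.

8.87 m³/s

A = b·y = 4.52 × 2.23 = 10.08 m²
P = b + 2y = 4.52 + 2×2.23 = 8.980 m
R = A/P = 10.08/8.980 = 1.122 m
Q = (1/n)·A·R^(2/3)·S^(1/2) = (1/0.032) × 10.08 × 1.122^(2/3) × 0.00068^(1/2) = 8.871 m³/s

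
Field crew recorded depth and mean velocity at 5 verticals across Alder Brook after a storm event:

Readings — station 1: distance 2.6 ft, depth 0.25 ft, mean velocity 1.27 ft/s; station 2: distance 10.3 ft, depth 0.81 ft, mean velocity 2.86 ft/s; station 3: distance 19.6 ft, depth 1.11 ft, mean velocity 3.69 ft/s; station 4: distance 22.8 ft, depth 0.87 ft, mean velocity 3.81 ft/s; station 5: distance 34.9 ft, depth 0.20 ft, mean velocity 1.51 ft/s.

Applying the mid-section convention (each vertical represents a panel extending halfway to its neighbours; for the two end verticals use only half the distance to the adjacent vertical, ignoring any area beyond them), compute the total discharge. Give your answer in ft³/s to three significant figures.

73.7 ft³/s

w_1 = (10.3 − 2.6)/2 = 3.85 ft; q_1 = 1.27 × 0.25 × 3.85 = 1.222 ft³/s
w_2 = (19.6 − 2.6)/2 = 8.5 ft; q_2 = 2.86 × 0.81 × 8.5 = 19.69 ft³/s
w_3 = (22.8 − 10.3)/2 = 6.25 ft; q_3 = 3.69 × 1.11 × 6.25 = 25.60 ft³/s
w_4 = (34.9 − 19.6)/2 = 7.65 ft; q_4 = 3.81 × 0.87 × 7.65 = 25.36 ft³/s
w_5 = (34.9 − 22.8)/2 = 6.05 ft; q_5 = 1.51 × 0.20 × 6.05 = 1.827 ft³/s
Q = Σ qᵢ = 73.70 ft³/s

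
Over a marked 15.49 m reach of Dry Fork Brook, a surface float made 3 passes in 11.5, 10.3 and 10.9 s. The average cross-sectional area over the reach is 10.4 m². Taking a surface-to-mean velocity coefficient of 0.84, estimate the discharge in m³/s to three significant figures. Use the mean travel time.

12.4 m³/s

t̄ = (11.5 + 10.3 + 10.9) / 3 = 10.9 s
v_surface = L / t̄ = 15.49 / 10.9 = 1.421 m/s
v_mean = 0.84 × 1.421 = 1.194 m/s
Q = A × v_mean = 10.4 × 1.194 = 12.41 m³/s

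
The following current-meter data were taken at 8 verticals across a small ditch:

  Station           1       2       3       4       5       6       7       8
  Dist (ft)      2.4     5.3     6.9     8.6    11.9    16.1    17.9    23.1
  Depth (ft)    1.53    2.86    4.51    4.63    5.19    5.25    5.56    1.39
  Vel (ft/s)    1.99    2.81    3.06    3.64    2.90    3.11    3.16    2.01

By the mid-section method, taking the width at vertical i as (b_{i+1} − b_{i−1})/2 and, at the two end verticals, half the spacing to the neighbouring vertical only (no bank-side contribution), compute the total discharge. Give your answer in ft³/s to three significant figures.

w_1 = (5.3 − 2.4)/2 = 1.45 ft; q_1 = 1.99 × 1.53 × 1.45 = 4.415 ft³/s
w_2 = (6.9 − 2.4)/2 = 2.25 ft; q_2 = 2.81 × 2.86 × 2.25 = 18.08 ft³/s
w_3 = (8.6 − 5.3)/2 = 1.65 ft; q_3 = 3.06 × 4.51 × 1.65 = 22.77 ft³/s
w_4 = (11.9 − 6.9)/2 = 2.5 ft; q_4 = 3.64 × 4.63 × 2.5 = 42.13 ft³/s
w_5 = (16.1 − 8.6)/2 = 3.75 ft; q_5 = 2.90 × 5.19 × 3.75 = 56.44 ft³/s
w_6 = (17.9 − 11.9)/2 = 3 ft; q_6 = 3.11 × 5.25 × 3 = 48.98 ft³/s
w_7 = (23.1 − 16.1)/2 = 3.5 ft; q_7 = 3.16 × 5.56 × 3.5 = 61.49 ft³/s
w_8 = (23.1 − 17.9)/2 = 2.6 ft; q_8 = 2.01 × 1.39 × 2.6 = 7.264 ft³/s
Q = Σ qᵢ = 261.6 ft³/s

262 ft³/s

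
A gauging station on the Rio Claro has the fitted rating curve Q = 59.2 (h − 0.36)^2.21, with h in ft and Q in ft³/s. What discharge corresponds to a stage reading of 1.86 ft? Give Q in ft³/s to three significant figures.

Q = 59.2 × (1.86 − 0.36)^2.21 = 59.2 × 1.5^2.21 = 145.0 ft³/s

145 ft³/s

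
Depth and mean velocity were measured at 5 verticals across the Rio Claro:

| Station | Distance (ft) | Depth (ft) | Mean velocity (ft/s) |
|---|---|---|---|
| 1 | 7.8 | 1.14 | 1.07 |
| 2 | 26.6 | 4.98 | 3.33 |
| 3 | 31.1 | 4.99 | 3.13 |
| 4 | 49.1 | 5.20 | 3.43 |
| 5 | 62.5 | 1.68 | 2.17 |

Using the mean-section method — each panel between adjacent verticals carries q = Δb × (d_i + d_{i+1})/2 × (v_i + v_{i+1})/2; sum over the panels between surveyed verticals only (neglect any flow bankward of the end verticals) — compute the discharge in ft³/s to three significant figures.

629 ft³/s

Panel 1-2: Δb = 18.8 ft, d̄ = (1.14+4.98)/2 = 3.06, v̄ = (1.07+3.33)/2 = 2.2 → q = 18.8×3.06×2.2 = 126.6 ft³/s
Panel 2-3: Δb = 4.5 ft, d̄ = (4.98+4.99)/2 = 4.985, v̄ = (3.33+3.13)/2 = 3.23 → q = 4.5×4.985×3.23 = 72.46 ft³/s
Panel 3-4: Δb = 18 ft, d̄ = (4.99+5.20)/2 = 5.095, v̄ = (3.13+3.43)/2 = 3.28 → q = 18×5.095×3.28 = 300.8 ft³/s
Panel 4-5: Δb = 13.4 ft, d̄ = (5.20+1.68)/2 = 3.44, v̄ = (3.43+2.17)/2 = 2.8 → q = 13.4×3.44×2.8 = 129.1 ft³/s
Q = Σ q = 628.9 ft³/s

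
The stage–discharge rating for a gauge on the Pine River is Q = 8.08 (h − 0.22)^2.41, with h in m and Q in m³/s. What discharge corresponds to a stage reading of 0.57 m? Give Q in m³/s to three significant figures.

0.644 m³/s

Q = 8.08 × (0.57 − 0.22)^2.41 = 8.08 × 0.35^2.41 = 0.6436 m³/s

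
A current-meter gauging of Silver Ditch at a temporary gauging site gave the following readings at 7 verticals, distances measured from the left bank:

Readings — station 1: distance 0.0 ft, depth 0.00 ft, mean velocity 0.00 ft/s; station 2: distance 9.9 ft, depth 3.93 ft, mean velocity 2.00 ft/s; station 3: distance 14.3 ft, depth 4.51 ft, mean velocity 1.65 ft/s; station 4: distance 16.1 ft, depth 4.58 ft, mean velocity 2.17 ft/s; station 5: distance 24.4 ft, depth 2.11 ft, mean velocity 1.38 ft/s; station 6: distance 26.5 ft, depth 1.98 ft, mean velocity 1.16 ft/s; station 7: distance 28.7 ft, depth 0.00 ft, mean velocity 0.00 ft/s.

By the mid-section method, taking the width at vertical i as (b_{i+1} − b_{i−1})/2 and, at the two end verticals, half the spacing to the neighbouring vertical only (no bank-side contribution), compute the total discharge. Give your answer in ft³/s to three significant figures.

w_2 = (14.3 − 0.0)/2 = 7.15 ft; q_2 = 2.00 × 3.93 × 7.15 = 56.20 ft³/s
w_3 = (16.1 − 9.9)/2 = 3.1 ft; q_3 = 1.65 × 4.51 × 3.1 = 23.07 ft³/s
w_4 = (24.4 − 14.3)/2 = 5.05 ft; q_4 = 2.17 × 4.58 × 5.05 = 50.19 ft³/s
w_5 = (26.5 − 16.1)/2 = 5.2 ft; q_5 = 1.38 × 2.11 × 5.2 = 15.14 ft³/s
w_6 = (28.7 − 24.4)/2 = 2.15 ft; q_6 = 1.16 × 1.98 × 2.15 = 4.938 ft³/s
Stations 1, 7 contribute zero (depth or velocity is 0).
Q = Σ qᵢ = 149.5 ft³/s

150 ft³/s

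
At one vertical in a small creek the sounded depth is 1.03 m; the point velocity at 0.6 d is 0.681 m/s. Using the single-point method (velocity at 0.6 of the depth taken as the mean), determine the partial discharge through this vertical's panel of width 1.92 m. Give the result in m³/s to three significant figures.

v̄ = v₀.₆ = 0.681 m/s
q = v̄ × d × w = 0.6810 × 1.03 × 1.92 = 1.347 m³/s

1.35 m³/s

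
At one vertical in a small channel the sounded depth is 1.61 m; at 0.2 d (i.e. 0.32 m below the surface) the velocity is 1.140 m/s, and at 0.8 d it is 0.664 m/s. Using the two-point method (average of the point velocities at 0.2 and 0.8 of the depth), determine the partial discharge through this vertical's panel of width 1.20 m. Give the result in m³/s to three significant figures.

v̄ = (1.140 + 0.664) / 2 = 0.9020 m/s
q = v̄ × d × w = 0.9020 × 1.61 × 1.20 = 1.743 m³/s

1.74 m³/s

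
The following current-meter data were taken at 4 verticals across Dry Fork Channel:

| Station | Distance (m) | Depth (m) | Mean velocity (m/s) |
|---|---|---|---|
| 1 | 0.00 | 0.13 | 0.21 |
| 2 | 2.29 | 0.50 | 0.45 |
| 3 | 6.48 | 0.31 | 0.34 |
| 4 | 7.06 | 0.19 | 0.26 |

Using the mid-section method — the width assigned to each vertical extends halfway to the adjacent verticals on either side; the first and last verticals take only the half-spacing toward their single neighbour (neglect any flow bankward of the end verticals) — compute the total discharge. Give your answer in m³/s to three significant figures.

1.03 m³/s

w_1 = (2.29 − 0.00)/2 = 1.145 m; q_1 = 0.21 × 0.13 × 1.145 = 0.03126 m³/s
w_2 = (6.48 − 0.00)/2 = 3.24 m; q_2 = 0.45 × 0.50 × 3.24 = 0.7290 m³/s
w_3 = (7.06 − 2.29)/2 = 2.385 m; q_3 = 0.34 × 0.31 × 2.385 = 0.2514 m³/s
w_4 = (7.06 − 6.48)/2 = 0.29 m; q_4 = 0.26 × 0.19 × 0.29 = 0.01433 m³/s
Q = Σ qᵢ = 1.026 m³/s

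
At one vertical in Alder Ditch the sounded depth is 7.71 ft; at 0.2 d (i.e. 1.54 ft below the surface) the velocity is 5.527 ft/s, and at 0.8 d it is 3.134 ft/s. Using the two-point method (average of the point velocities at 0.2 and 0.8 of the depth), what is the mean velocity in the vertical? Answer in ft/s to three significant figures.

4.33 ft/s

v̄ = (5.527 + 3.134) / 2 = 4.331 ft/s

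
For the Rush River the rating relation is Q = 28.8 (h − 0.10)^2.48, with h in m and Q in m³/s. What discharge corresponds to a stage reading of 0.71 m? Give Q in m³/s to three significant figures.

Q = 28.8 × (0.71 − 0.10)^2.48 = 28.8 × 0.61^2.48 = 8.453 m³/s

8.45 m³/s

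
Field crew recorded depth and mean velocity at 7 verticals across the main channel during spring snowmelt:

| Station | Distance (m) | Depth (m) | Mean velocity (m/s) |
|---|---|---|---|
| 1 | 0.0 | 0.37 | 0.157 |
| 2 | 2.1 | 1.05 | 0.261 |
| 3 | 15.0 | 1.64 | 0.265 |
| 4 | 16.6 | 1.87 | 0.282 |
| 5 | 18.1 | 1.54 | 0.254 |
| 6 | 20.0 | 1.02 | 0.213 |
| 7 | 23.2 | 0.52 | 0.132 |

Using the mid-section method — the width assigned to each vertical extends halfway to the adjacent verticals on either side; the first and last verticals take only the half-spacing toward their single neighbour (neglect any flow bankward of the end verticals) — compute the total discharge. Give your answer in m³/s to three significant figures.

7.41 m³/s

w_1 = (2.1 − 0.0)/2 = 1.05 m; q_1 = 0.157 × 0.37 × 1.05 = 0.06099 m³/s
w_2 = (15.0 − 0.0)/2 = 7.5 m; q_2 = 0.261 × 1.05 × 7.5 = 2.055 m³/s
w_3 = (16.6 − 2.1)/2 = 7.25 m; q_3 = 0.265 × 1.64 × 7.25 = 3.151 m³/s
w_4 = (18.1 − 15.0)/2 = 1.55 m; q_4 = 0.282 × 1.87 × 1.55 = 0.8174 m³/s
w_5 = (20.0 − 16.6)/2 = 1.7 m; q_5 = 0.254 × 1.54 × 1.7 = 0.6650 m³/s
w_6 = (23.2 − 18.1)/2 = 2.55 m; q_6 = 0.213 × 1.02 × 2.55 = 0.5540 m³/s
w_7 = (23.2 − 20.0)/2 = 1.6 m; q_7 = 0.132 × 0.52 × 1.6 = 0.1098 m³/s
Q = Σ qᵢ = 7.413 m³/s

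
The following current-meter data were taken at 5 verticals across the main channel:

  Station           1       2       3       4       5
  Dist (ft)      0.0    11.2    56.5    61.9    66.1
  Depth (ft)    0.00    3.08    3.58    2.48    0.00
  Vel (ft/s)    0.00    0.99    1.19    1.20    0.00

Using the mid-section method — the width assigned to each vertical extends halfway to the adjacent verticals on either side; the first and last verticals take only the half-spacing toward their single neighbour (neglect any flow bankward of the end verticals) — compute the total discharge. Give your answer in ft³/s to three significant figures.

208 ft³/s

w_2 = (56.5 − 0.0)/2 = 28.25 ft; q_2 = 0.99 × 3.08 × 28.25 = 86.14 ft³/s
w_3 = (61.9 − 11.2)/2 = 25.35 ft; q_3 = 1.19 × 3.58 × 25.35 = 108.0 ft³/s
w_4 = (66.1 − 56.5)/2 = 4.8 ft; q_4 = 1.20 × 2.48 × 4.8 = 14.28 ft³/s
Stations 1, 5 contribute zero (depth or velocity is 0).
Q = Σ qᵢ = 208.4 ft³/s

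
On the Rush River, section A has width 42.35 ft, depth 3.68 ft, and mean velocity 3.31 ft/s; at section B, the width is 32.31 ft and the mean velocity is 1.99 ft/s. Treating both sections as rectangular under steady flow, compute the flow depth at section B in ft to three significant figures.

Q = A₁V₁ = (42.35×3.68) × 3.31 = 515.9 ft³/s
d₂ = Q/(b₂ V₂) = 515.9/(32.31×1.99) = 8.023 ft

8.02 ft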